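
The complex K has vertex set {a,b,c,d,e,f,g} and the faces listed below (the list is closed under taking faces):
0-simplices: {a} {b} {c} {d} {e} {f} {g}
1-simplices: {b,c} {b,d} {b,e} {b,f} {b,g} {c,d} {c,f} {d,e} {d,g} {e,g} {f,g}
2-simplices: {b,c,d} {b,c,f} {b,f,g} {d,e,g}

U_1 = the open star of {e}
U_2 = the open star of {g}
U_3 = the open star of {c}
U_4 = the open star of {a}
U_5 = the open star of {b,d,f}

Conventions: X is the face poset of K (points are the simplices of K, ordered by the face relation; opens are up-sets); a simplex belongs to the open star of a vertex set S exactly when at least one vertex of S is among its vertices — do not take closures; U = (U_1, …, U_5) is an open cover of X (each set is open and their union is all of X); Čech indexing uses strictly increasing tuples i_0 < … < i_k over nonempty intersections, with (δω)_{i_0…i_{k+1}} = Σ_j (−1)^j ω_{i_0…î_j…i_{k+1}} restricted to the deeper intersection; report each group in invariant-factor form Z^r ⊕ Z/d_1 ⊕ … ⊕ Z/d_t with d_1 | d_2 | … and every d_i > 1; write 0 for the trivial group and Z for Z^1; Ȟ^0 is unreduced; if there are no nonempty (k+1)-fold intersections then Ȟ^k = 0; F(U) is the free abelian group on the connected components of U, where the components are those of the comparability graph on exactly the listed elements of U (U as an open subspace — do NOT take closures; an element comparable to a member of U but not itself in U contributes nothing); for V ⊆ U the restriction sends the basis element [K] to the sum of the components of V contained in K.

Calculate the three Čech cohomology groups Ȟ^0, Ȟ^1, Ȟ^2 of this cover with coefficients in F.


Ȟ^0 ≅ Z^2, Ȟ^1 ≅ Z^2 and Ȟ^2 ≅ 0

nonempty intersections:
  U1={{e},{b,e},{d,e},{e,g},{d,e,g}} U2={{g},{b,g},{d,g},{e,g},{f,g},{b,f,g},{d,e,g}} U3={{c},{b,c},{c,d},{c,f},{b,c,d},{b,c,f}} U4={{a}} U5={{b},{d},{f},{b,c},{b,d},{b,e},{b,f},{b,g},{c,d},{c,f},{d,e},{d,g},{f,g},{b,c,d},{b,c,f},{b,f,g},{d,e,g}}
  U12={{e,g},{d,e,g}} U15={{b,e},{d,e},{d,e,g}} U25={{b,g},{d,g},{f,g},{b,f,g},{d,e,g}} U35={{b,c},{c,d},{c,f},{b,c,d},{b,c,f}}
  U125={{d,e,g}}
components per intersection:
  U1: {{e},{b,e},{d,e},{e,g},{d,e,g}}
  U2: {{g},{b,g},{d,g},{e,g},{f,g},{b,f,g},{d,e,g}}
  U3: {{c},{b,c},{c,d},{c,f},{b,c,d},{b,c,f}}
  U4: {{a}}
  U5: {{b},{d},{f},{b,c},{b,d},{b,e},{b,f},{b,g},{c,d},{c,f},{d,e},{d,g},{f,g},{b,c,d},{b,c,f},{b,f,g},{d,e,g}}
  U12: {{e,g},{d,e,g}}
  U15: {{b,e}} {{d,e},{d,e,g}}
  U25: {{b,g},{f,g},{b,f,g}} {{d,g},{d,e,g}}
  U35: {{b,c},{c,d},{c,f},{b,c,d},{b,c,f}}
  U125: {{d,e,g}}
C dims 5,6,1; δ0: rk 3, SNF 1^3; δ1: rk 1, SNF 1^1
Ȟ^0: (5−3)−0=2 ⇒ Z^2
Ȟ^1: (6−1)−3=2 ⇒ Z^2
Ȟ^2: (1−0)−1=0 ⇒ 0


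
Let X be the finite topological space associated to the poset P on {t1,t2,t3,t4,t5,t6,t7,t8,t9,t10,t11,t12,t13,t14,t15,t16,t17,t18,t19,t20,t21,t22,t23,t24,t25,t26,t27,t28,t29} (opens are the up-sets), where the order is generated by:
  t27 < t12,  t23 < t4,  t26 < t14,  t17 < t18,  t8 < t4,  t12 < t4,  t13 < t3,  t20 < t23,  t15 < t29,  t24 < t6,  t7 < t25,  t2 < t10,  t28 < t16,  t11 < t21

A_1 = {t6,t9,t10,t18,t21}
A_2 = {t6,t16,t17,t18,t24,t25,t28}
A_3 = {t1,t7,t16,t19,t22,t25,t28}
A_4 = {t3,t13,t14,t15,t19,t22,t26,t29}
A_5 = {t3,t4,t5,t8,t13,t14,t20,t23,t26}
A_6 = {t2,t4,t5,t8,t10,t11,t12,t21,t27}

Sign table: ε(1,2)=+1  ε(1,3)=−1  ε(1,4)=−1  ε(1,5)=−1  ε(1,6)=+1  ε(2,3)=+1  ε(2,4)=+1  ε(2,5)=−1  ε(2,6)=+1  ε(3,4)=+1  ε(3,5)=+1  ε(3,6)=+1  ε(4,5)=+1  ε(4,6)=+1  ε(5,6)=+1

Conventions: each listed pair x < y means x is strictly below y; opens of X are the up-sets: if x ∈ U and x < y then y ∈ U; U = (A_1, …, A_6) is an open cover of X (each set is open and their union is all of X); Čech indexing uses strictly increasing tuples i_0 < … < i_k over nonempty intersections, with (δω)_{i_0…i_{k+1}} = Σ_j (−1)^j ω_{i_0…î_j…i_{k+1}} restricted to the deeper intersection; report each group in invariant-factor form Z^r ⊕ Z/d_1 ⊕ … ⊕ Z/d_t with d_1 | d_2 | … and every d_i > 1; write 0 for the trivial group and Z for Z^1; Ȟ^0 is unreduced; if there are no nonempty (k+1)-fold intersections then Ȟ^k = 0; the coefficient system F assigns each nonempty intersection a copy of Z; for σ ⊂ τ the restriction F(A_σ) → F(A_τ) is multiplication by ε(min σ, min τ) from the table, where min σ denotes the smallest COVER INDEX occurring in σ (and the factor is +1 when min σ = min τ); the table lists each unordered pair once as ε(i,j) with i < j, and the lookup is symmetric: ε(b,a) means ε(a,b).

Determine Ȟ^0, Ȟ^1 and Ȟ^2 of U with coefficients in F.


Ȟ^0 ≅ Z,  Ȟ^1 ≅ Z,  Ȟ^2 ≅ 0

nerve simplices:
  A12={t6,t18} A16={t10,t21} A23={t16,t25,t28} A34={t19,t22} A45={t3,t13,t14,t26} A56={t4,t5,t8}
C dims 6,6; δ0: rk 5, SNF 1^5
degree 0: 6−5−0 = 1 → Ȟ^0 ≅ Z
degree 1: 6−0−5 = 1 → Ȟ^1 ≅ Z
degree 2: 0−0−0 = 0 → Ȟ^2 ≅ 0


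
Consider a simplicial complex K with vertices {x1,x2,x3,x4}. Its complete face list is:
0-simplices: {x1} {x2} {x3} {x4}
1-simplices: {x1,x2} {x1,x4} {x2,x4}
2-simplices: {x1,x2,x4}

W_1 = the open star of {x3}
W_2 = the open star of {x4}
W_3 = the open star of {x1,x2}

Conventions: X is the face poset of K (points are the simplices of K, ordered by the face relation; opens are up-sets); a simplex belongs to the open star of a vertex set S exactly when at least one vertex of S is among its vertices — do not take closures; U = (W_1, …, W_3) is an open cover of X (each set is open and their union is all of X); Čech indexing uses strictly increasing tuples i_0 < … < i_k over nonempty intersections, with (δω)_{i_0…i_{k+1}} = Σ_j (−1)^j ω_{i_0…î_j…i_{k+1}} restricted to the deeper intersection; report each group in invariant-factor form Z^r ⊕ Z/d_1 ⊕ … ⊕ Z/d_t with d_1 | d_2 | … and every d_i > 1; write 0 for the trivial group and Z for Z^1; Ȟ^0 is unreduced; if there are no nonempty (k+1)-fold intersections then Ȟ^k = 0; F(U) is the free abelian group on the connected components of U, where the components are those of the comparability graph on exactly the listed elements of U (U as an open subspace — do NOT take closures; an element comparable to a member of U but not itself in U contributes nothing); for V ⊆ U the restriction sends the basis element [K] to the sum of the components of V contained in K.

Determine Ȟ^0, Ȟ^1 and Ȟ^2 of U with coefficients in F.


intersection data:
  W1={{x3}} W2={{x4},{x1,x4},{x2,x4},{x1,x2,x4}} W3={{x1},{x2},{x1,x2},{x1,x4},{x2,x4},{x1,x2,x4}}
  W23={{x1,x4},{x2,x4},{x1,x2,x4}}
components per intersection:
  W1: {{x3}}
  W2: {{x4},{x1,x4},{x2,x4},{x1,x2,x4}}
  W3: {{x1},{x2},{x1,x2},{x1,x4},{x2,x4},{x1,x2,x4}}
  W23: {{x1,x4},{x2,x4},{x1,x2,x4}}
C dims 3,1; δ0: rk 1, SNF 1^1
Ȟ^0 = (3 − 1) − 0 = 2, so Ȟ^0 ≅ Z^2
Ȟ^1 = (1 − 0) − 1 = 0, so Ȟ^1 ≅ 0
Ȟ^2 = (0 − 0) − 0 = 0, so Ȟ^2 ≅ 0

Ȟ^0(U;F) ≅ Z^2; Ȟ^1(U;F) ≅ 0; Ȟ^2(U;F) ≅ 0


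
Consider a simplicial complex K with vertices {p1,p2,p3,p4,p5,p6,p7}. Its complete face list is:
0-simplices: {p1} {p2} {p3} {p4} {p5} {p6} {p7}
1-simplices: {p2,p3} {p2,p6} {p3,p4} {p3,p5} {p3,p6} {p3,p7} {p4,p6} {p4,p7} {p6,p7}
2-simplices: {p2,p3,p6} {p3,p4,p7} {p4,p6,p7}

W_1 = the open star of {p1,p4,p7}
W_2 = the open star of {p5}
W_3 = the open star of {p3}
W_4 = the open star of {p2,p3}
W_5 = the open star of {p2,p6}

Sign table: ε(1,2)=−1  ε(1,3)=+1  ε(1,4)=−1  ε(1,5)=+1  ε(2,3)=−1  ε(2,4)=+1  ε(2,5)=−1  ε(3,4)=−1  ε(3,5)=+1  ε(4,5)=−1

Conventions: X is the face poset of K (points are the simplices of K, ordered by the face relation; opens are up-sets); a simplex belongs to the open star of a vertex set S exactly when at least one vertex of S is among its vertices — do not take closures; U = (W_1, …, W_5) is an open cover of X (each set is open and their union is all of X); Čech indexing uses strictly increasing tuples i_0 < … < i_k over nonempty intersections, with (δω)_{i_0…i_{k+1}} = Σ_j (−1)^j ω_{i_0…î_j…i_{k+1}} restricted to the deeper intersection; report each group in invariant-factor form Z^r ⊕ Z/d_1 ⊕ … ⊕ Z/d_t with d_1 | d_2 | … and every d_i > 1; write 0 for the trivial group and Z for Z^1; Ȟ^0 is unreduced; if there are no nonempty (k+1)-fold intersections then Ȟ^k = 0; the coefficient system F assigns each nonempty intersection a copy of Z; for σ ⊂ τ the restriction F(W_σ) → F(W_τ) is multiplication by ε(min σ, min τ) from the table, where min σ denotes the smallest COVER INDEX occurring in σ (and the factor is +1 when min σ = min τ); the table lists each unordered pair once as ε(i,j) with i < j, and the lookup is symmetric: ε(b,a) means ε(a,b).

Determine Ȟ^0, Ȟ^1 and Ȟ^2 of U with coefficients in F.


Ȟ^0(U;F) ≅ Z,  Ȟ^1(U;F) ≅ Z,  Ȟ^2(U;F) ≅ 0

cover nerve:
  W1={{p1},{p4},{p7},{p3,p4},{p3,p7},{p4,p6},{p4,p7},{p6,p7},{p3,p4,p7},{p4,p6,p7}} W2={{p5},{p3,p5}} W3={{p3},{p2,p3},{p3,p4},{p3,p5},{p3,p6},{p3,p7},{p2,p3,p6},{p3,p4,p7}} W4={{p2},{p3},{p2,p3},{p2,p6},{p3,p4},{p3,p5},{p3,p6},{p3,p7},{p2,p3,p6},{p3,p4,p7}} W5={{p2},{p6},{p2,p3},{p2,p6},{p3,p6},{p4,p6},{p6,p7},{p2,p3,p6},{p4,p6,p7}}
  W13={{p3,p4},{p3,p7},{p3,p4,p7}} W14={{p3,p4},{p3,p7},{p3,p4,p7}} W15={{p4,p6},{p6,p7},{p4,p6,p7}} W23={{p3,p5}} W24={{p3,p5}} W34={{p3},{p2,p3},{p3,p4},{p3,p5},{p3,p6},{p3,p7},{p2,p3,p6},{p3,p4,p7}} W35={{p2,p3},{p3,p6},{p2,p3,p6}} W45={{p2},{p2,p3},{p2,p6},{p3,p6},{p2,p3,p6}}
  W134={{p3,p4},{p3,p7},{p3,p4,p7}} W234={{p3,p5}} W345={{p2,p3},{p3,p6},{p2,p3,p6}}
C dims 5,8,3; δ0: rk 4, SNF 1^4; δ1: rk 3, SNF 1^3
Ȟ^0: (5−4)−0=1 ⇒ Z
Ȟ^1: (8−3)−4=1 ⇒ Z
Ȟ^2: (3−0)−3=0 ⇒ 0


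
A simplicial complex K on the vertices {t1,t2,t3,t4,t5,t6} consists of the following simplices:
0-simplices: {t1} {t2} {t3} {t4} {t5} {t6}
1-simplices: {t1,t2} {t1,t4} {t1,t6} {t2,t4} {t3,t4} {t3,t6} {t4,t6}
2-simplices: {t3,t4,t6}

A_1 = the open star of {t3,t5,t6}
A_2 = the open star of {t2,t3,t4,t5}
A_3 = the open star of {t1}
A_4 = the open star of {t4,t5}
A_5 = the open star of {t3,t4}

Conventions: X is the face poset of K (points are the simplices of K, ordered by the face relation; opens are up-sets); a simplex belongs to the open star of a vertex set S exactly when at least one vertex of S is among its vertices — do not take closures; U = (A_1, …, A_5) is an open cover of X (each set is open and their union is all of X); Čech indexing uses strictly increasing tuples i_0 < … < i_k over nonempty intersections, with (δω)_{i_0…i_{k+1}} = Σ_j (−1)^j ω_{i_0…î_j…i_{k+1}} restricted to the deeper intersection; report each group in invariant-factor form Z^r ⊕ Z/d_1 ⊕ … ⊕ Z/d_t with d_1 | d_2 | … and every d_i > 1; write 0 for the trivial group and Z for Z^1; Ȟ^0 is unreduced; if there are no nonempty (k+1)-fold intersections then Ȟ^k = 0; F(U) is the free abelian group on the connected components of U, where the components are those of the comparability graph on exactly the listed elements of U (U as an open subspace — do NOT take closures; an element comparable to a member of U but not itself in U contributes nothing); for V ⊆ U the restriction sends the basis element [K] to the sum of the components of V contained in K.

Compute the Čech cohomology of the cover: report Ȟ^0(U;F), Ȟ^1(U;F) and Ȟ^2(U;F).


nonempty intersections:
  A1={{t3},{t5},{t6},{t1,t6},{t3,t4},{t3,t6},{t4,t6},{t3,t4,t6}} A2={{t2},{t3},{t4},{t5},{t1,t2},{t1,t4},{t2,t4},{t3,t4},{t3,t6},{t4,t6},{t3,t4,t6}} A3={{t1},{t1,t2},{t1,t4},{t1,t6}} A4={{t4},{t5},{t1,t4},{t2,t4},{t3,t4},{t4,t6},{t3,t4,t6}} A5={{t3},{t4},{t1,t4},{t2,t4},{t3,t4},{t3,t6},{t4,t6},{t3,t4,t6}}
  A12={{t3},{t5},{t3,t4},{t3,t6},{t4,t6},{t3,t4,t6}} A13={{t1,t6}} A14={{t5},{t3,t4},{t4,t6},{t3,t4,t6}} A15={{t3},{t3,t4},{t3,t6},{t4,t6},{t3,t4,t6}} A23={{t1,t2},{t1,t4}} A24={{t4},{t5},{t1,t4},{t2,t4},{t3,t4},{t4,t6},{t3,t4,t6}} A25={{t3},{t4},{t1,t4},{t2,t4},{t3,t4},{t3,t6},{t4,t6},{t3,t4,t6}} A34={{t1,t4}} A35={{t1,t4}} A45={{t4},{t1,t4},{t2,t4},{t3,t4},{t4,t6},{t3,t4,t6}}
  A124={{t5},{t3,t4},{t4,t6},{t3,t4,t6}} A125={{t3},{t3,t4},{t3,t6},{t4,t6},{t3,t4,t6}} A145={{t3,t4},{t4,t6},{t3,t4,t6}} A234={{t1,t4}} A235={{t1,t4}} A245={{t4},{t1,t4},{t2,t4},{t3,t4},{t4,t6},{t3,t4,t6}} A345={{t1,t4}}
  A1245={{t3,t4},{t4,t6},{t3,t4,t6}} A2345={{t1,t4}}
components per intersection:
  A1: {{t3},{t6},{t1,t6},{t3,t4},{t3,t6},{t4,t6},{t3,t4,t6}} {{t5}}
  A2: {{t2},{t3},{t4},{t1,t2},{t1,t4},{t2,t4},{t3,t4},{t3,t6},{t4,t6},{t3,t4,t6}} {{t5}}
  A3: {{t1},{t1,t2},{t1,t4},{t1,t6}}
  A4: {{t4},{t1,t4},{t2,t4},{t3,t4},{t4,t6},{t3,t4,t6}} {{t5}}
  A5: {{t3},{t4},{t1,t4},{t2,t4},{t3,t4},{t3,t6},{t4,t6},{t3,t4,t6}}
  A12: {{t3},{t3,t4},{t3,t6},{t4,t6},{t3,t4,t6}} {{t5}}
  A13: {{t1,t6}}
  A14: {{t5}} {{t3,t4},{t4,t6},{t3,t4,t6}}
  A15: {{t3},{t3,t4},{t3,t6},{t4,t6},{t3,t4,t6}}
  A23: {{t1,t2}} {{t1,t4}}
  A24: {{t4},{t1,t4},{t2,t4},{t3,t4},{t4,t6},{t3,t4,t6}} {{t5}}
  A25: {{t3},{t4},{t1,t4},{t2,t4},{t3,t4},{t3,t6},{t4,t6},{t3,t4,t6}}
  A34: {{t1,t4}}
  A35: {{t1,t4}}
  A45: {{t4},{t1,t4},{t2,t4},{t3,t4},{t4,t6},{t3,t4,t6}}
  A124: {{t5}} {{t3,t4},{t4,t6},{t3,t4,t6}}
  A125: {{t3},{t3,t4},{t3,t6},{t4,t6},{t3,t4,t6}}
  A145: {{t3,t4},{t4,t6},{t3,t4,t6}}
  A234: {{t1,t4}}
  A235: {{t1,t4}}
  A245: {{t4},{t1,t4},{t2,t4},{t3,t4},{t4,t6},{t3,t4,t6}}
  A345: {{t1,t4}}
  A1245: {{t3,t4},{t4,t6},{t3,t4,t6}}
  A2345: {{t1,t4}}
C dims 8,14,8,2; δ0: rk 6, SNF 1^6; δ1: rk 6, SNF 1^6; δ2: rk 2, SNF 1^2
Ȟ^0: (8−6)−0=2 ⇒ Z^2
Ȟ^1: (14−6)−6=2 ⇒ Z^2
Ȟ^2: (8−2)−6=0 ⇒ 0

Ȟ^0(U;F) ≅ Z^2, Ȟ^1(U;F) ≅ Z^2 and Ȟ^2(U;F) ≅ 0


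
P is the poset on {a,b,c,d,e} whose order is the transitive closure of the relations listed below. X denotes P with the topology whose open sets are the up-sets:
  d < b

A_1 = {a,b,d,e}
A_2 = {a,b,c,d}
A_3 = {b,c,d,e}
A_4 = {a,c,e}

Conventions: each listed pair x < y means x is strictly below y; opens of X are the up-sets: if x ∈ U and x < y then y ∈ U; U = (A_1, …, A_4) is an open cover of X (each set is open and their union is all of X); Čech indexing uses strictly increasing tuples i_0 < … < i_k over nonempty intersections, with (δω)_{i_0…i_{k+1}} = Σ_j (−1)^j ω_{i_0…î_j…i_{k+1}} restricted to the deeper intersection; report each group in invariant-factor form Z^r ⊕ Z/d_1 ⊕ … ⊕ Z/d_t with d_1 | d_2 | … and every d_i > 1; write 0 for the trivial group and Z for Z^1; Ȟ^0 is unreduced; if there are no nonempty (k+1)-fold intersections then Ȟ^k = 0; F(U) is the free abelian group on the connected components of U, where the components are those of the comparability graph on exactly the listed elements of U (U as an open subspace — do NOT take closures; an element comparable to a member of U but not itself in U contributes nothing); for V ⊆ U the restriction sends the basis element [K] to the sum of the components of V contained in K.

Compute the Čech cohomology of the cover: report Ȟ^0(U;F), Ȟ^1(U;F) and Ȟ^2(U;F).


cover nerve:
  A12={a,b,d} A13={b,d,e} A14={a,e} A23={b,c,d} A24={a,c} A34={c,e}
  A123={b,d} A124={a} A134={e} A234={c}
components per intersection:
  A1: {a} {b,d} {e}
  A2: {a} {b,d} {c}
  A3: {b,d} {c} {e}
  A4: {a} {c} {e}
  A12: {a} {b,d}
  A13: {b,d} {e}
  A14: {a} {e}
  A23: {b,d} {c}
  A24: {a} {c}
  A34: {c} {e}
  A123: {b,d}
  A124: {a}
  A134: {e}
  A234: {c}
C dims 12,12,4; δ0: rk 8, SNF 1^8; δ1: rk 4, SNF 1^4
Ȟ^0: (12−8)−0=4 ⇒ Z^4
Ȟ^1: (12−4)−8=0 ⇒ 0
Ȟ^2: (4−0)−4=0 ⇒ 0

Ȟ^0 ≅ Z^4; Ȟ^1 ≅ 0; Ȟ^2 ≅ 0


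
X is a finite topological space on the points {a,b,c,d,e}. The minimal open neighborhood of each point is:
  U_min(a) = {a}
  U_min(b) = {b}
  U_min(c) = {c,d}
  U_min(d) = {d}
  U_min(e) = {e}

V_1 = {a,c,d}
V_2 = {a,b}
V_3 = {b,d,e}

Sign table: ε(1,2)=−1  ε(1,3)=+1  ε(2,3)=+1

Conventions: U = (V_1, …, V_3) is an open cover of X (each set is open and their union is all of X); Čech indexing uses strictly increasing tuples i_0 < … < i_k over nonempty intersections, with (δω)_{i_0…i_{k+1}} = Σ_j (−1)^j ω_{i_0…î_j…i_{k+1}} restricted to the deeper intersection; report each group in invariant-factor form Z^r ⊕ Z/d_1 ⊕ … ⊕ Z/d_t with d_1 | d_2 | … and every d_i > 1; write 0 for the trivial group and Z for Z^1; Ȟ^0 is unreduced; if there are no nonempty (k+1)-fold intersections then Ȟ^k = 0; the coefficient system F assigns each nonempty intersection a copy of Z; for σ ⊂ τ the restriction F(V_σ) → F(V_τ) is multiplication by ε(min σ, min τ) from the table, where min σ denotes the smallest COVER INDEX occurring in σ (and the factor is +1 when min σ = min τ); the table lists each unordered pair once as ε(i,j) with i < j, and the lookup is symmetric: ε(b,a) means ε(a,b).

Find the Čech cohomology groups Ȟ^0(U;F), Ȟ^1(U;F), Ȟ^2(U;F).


nonempty overlaps:
  V12={a} V13={d} V23={b}
C dims 3,3; δ0: rk 3, SNF 1^2·2
degree 0: 3−3−0 = 0 → Ȟ^0 ≅ 0
degree 1: 3−0−3 = 0 plus torsion [2] → Ȟ^1 ≅ Z/2
degree 2: 0−0−0 = 0 → Ȟ^2 ≅ 0

Ȟ^0 = 0, Ȟ^1 = Z/2 and Ȟ^2 = 0


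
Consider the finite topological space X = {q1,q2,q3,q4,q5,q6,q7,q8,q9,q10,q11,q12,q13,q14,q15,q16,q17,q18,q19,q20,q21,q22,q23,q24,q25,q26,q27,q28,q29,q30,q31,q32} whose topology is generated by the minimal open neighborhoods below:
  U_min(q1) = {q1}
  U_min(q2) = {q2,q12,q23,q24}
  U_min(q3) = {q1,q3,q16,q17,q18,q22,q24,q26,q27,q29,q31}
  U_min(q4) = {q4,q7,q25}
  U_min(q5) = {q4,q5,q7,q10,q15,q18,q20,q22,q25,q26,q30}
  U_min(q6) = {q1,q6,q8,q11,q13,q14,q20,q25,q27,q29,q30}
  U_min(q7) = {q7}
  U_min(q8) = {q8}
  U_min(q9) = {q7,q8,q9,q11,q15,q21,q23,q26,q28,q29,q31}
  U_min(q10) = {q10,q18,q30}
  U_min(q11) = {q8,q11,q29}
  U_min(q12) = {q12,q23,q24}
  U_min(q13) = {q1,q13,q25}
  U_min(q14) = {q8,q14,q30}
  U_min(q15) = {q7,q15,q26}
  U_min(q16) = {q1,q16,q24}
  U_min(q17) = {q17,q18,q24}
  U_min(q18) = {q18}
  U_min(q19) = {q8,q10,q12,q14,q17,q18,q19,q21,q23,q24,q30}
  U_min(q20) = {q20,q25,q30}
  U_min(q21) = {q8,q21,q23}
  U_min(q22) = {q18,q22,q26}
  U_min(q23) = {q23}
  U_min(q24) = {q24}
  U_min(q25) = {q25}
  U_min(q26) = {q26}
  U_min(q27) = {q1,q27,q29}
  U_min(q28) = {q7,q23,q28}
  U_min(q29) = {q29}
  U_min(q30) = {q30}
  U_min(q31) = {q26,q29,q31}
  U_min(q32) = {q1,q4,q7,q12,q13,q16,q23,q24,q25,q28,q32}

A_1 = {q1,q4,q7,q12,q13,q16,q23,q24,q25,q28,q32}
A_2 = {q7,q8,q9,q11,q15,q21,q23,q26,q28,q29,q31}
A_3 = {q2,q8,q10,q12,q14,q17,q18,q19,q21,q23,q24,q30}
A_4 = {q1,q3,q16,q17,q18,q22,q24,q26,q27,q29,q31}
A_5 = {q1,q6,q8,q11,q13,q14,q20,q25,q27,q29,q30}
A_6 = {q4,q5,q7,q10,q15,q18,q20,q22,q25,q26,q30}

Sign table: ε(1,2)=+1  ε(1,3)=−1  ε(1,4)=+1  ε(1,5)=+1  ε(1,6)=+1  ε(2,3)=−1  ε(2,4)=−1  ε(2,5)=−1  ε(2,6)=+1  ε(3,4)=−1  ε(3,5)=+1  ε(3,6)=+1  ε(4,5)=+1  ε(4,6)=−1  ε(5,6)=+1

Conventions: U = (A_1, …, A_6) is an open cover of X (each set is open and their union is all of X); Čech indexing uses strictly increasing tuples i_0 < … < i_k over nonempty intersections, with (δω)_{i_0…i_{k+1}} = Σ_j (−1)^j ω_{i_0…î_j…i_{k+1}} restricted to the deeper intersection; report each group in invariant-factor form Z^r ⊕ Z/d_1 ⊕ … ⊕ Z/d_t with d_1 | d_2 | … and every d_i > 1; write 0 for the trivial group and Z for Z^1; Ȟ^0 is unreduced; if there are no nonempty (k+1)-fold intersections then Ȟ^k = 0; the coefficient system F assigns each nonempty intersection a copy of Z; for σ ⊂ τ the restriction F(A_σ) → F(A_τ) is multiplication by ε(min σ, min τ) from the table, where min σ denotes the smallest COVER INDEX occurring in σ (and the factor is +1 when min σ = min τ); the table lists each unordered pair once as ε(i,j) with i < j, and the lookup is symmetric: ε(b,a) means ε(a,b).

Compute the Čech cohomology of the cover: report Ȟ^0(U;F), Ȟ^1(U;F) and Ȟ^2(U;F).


nonempty intersections:
  A12={q7,q23,q28} A13={q12,q23,q24} A14={q1,q16,q24} A15={q1,q13,q25} A16={q4,q7,q25} A23={q8,q21,q23} A24={q26,q29,q31} A25={q8,q11,q29} A26={q7,q15,q26} A34={q17,q18,q24} A35={q8,q14,q30} A36={q10,q18,q30} A45={q1,q27,q29} A46={q18,q22,q26} A56={q20,q25,q30}
  A123={q23} A126={q7} A134={q24} A145={q1} A156={q25} A235={q8} A245={q29} A246={q26} A346={q18} A356={q30}
C dims 6,15,10; δ0: rk 6, SNF 1^5·2; δ1: rk 9, SNF 1^9
Ȟ^0: (6−6)−0=0 ⇒ 0
Ȟ^1: (15−9)−6=0 plus torsion [2] ⇒ Z/2
Ȟ^2: (10−0)−9=1 ⇒ Z

Ȟ^0 = 0; Ȟ^1 = Z/2; Ȟ^2 = Z


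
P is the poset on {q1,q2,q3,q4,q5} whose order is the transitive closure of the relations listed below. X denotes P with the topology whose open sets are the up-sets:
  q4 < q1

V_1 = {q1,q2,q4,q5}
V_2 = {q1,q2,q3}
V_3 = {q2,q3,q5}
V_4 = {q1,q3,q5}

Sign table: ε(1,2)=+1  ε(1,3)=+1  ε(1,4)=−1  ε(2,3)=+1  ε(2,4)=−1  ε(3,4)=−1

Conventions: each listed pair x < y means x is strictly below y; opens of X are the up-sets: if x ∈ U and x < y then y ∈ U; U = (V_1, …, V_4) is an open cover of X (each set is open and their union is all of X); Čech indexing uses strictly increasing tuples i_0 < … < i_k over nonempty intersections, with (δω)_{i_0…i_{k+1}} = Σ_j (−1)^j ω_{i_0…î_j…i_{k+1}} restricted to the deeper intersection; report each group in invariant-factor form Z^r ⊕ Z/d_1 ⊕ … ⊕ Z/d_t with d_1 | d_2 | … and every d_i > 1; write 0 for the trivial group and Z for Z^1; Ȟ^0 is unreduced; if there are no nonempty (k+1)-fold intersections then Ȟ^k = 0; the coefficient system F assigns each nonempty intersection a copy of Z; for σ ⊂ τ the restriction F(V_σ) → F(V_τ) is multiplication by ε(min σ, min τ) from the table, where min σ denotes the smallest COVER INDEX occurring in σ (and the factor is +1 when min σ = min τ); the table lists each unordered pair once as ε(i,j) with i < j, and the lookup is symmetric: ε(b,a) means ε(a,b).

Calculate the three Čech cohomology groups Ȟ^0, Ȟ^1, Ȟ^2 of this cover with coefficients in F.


Ȟ^0(U;F) ≅ Z; Ȟ^1(U;F) ≅ 0; Ȟ^2(U;F) ≅ Z

cover nerve:
  V12={q1,q2} V13={q2,q5} V14={q1,q5} V23={q2,q3} V24={q1,q3} V34={q3,q5}
  V123={q2} V124={q1} V134={q5} V234={q3}
C dims 4,6,4; δ0: rk 3, SNF 1^3; δ1: rk 3, SNF 1^3
Ȟ^0: (4−3)−0=1 ⇒ Z
Ȟ^1: (6−3)−3=0 ⇒ 0
Ȟ^2: (4−0)−3=1 ⇒ Z


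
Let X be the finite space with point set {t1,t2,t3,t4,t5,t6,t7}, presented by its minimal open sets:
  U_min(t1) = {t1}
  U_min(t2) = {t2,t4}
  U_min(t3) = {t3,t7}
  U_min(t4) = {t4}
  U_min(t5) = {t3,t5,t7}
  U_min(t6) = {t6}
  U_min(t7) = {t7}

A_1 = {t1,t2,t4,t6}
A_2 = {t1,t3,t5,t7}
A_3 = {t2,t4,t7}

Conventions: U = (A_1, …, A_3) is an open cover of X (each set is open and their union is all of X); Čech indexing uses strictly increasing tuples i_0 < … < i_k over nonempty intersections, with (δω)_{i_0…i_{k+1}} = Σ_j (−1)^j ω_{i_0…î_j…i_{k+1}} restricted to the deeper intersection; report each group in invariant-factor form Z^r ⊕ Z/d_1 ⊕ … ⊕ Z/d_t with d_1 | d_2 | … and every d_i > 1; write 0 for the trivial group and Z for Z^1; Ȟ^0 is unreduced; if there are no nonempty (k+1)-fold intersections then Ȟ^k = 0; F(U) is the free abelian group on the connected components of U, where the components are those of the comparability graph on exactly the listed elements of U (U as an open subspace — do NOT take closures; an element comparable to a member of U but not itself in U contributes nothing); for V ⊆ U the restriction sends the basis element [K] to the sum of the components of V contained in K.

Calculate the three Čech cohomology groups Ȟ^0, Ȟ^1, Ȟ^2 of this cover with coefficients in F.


nonempty overlaps:
  A12={t1} A13={t2,t4} A23={t7}
components per intersection:
  A1: {t1} {t2,t4} {t6}
  A2: {t1} {t3,t5,t7}
  A3: {t2,t4} {t7}
  A12: {t1}
  A13: {t2,t4}
  A23: {t7}
C dims 7,3; δ0: rk 3, SNF 1^3
degree 0: 7−3−0 = 4 → Ȟ^0 ≅ Z^4
degree 1: 3−0−3 = 0 → Ȟ^1 ≅ 0
degree 2: 0−0−0 = 0 → Ȟ^2 ≅ 0

Ȟ^0 = Z^4,  Ȟ^1 = 0,  Ȟ^2 = 0


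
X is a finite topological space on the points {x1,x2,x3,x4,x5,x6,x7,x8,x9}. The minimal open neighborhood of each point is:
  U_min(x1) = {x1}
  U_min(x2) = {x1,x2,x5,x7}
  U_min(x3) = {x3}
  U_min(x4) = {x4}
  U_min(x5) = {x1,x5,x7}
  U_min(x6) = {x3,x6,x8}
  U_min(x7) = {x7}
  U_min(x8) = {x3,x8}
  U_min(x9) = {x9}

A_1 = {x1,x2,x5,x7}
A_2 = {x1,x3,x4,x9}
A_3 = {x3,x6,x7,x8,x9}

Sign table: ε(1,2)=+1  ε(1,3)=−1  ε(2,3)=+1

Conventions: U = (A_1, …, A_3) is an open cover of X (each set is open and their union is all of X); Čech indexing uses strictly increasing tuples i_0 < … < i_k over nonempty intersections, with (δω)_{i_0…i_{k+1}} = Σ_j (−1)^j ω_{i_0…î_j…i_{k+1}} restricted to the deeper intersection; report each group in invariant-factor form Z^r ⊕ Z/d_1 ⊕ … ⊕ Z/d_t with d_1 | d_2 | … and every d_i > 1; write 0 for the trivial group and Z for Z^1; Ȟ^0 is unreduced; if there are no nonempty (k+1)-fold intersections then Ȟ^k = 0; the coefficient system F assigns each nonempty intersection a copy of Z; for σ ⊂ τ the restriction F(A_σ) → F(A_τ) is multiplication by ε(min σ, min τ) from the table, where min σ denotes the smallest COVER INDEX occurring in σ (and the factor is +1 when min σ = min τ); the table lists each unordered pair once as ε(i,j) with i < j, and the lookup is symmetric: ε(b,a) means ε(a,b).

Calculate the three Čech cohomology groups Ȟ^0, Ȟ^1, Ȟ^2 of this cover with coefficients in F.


nerve simplices:
  A12={x1} A13={x7} A23={x3,x9}
C dims 3,3; δ0: rk 3, SNF 1^2·2
degree 0: 3−3−0 = 0 → Ȟ^0 ≅ 0
degree 1: 3−0−3 = 0 plus torsion [2] → Ȟ^1 ≅ Z/2
degree 2: 0−0−0 = 0 → Ȟ^2 ≅ 0

Ȟ^0 = 0,  Ȟ^1 = Z/2,  Ȟ^2 = 0


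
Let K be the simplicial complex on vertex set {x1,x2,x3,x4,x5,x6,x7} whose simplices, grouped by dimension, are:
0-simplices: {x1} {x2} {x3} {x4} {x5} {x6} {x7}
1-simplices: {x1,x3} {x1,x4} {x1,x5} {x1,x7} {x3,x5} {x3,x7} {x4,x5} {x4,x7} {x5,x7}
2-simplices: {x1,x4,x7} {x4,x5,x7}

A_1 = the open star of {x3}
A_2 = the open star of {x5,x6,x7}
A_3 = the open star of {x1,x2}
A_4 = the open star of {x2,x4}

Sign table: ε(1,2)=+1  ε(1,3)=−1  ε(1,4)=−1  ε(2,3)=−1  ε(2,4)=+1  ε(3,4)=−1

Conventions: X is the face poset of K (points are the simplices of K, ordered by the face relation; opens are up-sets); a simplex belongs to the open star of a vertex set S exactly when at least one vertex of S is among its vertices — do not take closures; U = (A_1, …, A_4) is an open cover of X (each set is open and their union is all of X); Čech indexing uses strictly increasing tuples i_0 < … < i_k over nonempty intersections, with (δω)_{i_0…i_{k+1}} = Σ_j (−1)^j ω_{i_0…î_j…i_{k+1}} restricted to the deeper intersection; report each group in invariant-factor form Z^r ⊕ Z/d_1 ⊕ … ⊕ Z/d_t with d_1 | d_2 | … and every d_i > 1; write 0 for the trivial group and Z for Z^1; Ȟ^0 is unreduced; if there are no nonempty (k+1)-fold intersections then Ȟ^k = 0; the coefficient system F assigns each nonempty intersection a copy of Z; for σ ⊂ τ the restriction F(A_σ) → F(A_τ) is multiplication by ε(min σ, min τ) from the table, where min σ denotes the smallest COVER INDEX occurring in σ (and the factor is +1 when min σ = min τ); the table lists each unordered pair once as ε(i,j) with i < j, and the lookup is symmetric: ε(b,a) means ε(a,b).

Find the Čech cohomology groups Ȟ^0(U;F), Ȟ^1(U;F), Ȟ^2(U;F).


nerve simplices:
  A1={{x3},{x1,x3},{x3,x5},{x3,x7}} A2={{x5},{x6},{x7},{x1,x5},{x1,x7},{x3,x5},{x3,x7},{x4,x5},{x4,x7},{x5,x7},{x1,x4,x7},{x4,x5,x7}} A3={{x1},{x2},{x1,x3},{x1,x4},{x1,x5},{x1,x7},{x1,x4,x7}} A4={{x2},{x4},{x1,x4},{x4,x5},{x4,x7},{x1,x4,x7},{x4,x5,x7}}
  A12={{x3,x5},{x3,x7}} A13={{x1,x3}} A23={{x1,x5},{x1,x7},{x1,x4,x7}} A24={{x4,x5},{x4,x7},{x1,x4,x7},{x4,x5,x7}} A34={{x2},{x1,x4},{x1,x4,x7}}
  A234={{x1,x4,x7}}
C dims 4,5,1; δ0: rk 3, SNF 1^3; δ1: rk 1, SNF 1^1
degree 0: 4−3−0 = 1 → Ȟ^0 ≅ Z
degree 1: 5−1−3 = 1 → Ȟ^1 ≅ Z
degree 2: 1−0−1 = 0 → Ȟ^2 ≅ 0

Ȟ^0(U;F) ≅ Z,  Ȟ^1(U;F) ≅ Z,  Ȟ^2(U;F) ≅ 0


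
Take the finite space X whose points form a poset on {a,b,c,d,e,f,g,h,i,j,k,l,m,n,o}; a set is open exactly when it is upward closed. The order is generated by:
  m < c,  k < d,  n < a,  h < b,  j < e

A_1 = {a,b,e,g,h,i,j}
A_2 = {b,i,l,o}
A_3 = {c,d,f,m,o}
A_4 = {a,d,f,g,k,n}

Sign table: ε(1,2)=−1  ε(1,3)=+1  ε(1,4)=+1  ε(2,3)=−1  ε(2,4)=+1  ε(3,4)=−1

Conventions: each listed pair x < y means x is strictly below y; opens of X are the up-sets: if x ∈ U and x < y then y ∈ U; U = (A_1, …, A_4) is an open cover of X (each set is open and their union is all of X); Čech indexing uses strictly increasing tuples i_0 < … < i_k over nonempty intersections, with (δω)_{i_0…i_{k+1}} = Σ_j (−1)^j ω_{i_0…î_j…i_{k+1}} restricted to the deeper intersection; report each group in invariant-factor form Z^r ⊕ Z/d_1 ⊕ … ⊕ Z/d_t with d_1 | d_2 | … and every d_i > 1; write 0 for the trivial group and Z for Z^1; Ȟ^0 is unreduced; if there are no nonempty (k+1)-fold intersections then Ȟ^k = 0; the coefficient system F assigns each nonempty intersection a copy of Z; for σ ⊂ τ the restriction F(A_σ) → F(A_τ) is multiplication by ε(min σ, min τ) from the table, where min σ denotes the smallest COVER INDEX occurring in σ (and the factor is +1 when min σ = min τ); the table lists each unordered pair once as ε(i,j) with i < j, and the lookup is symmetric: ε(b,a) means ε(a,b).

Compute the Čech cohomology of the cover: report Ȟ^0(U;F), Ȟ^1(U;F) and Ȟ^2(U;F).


Ȟ^0(U;F) ≅ 0,  Ȟ^1(U;F) ≅ Z/2,  Ȟ^2(U;F) ≅ 0

nerve simplices:
  A12={b,i} A14={a,g} A23={o} A34={d,f}
C dims 4,4; δ0: rk 4, SNF 1^3·2
degree 0: 4−4−0 = 0 → Ȟ^0 ≅ 0
degree 1: 4−0−4 = 0 plus torsion [2] → Ȟ^1 ≅ Z/2
degree 2: 0−0−0 = 0 → Ȟ^2 ≅ 0


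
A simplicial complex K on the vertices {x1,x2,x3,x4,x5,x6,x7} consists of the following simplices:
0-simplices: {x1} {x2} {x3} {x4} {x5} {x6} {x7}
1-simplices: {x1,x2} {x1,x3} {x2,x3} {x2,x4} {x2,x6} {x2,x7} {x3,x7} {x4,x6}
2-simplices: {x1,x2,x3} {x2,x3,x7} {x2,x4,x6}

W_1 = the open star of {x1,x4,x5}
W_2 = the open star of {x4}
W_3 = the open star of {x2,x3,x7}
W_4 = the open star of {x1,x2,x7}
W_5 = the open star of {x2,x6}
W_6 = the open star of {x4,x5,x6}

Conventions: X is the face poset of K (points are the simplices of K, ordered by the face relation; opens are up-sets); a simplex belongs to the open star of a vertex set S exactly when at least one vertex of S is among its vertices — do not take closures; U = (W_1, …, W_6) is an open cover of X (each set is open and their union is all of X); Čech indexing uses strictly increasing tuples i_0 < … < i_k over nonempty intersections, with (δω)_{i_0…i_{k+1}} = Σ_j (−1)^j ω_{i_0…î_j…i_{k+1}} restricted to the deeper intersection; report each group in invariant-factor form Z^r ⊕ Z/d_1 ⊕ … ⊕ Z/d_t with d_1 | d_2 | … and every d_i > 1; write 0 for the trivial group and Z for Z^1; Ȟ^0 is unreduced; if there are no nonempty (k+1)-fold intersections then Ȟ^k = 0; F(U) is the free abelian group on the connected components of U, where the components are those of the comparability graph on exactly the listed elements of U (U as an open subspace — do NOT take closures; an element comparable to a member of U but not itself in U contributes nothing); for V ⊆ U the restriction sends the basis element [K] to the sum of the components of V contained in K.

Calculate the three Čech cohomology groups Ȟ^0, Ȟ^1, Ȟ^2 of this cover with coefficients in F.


cover nerve:
  W1={{x1},{x4},{x5},{x1,x2},{x1,x3},{x2,x4},{x4,x6},{x1,x2,x3},{x2,x4,x6}} W2={{x4},{x2,x4},{x4,x6},{x2,x4,x6}} W3={{x2},{x3},{x7},{x1,x2},{x1,x3},{x2,x3},{x2,x4},{x2,x6},{x2,x7},{x3,x7},{x1,x2,x3},{x2,x3,x7},{x2,x4,x6}} W4={{x1},{x2},{x7},{x1,x2},{x1,x3},{x2,x3},{x2,x4},{x2,x6},{x2,x7},{x3,x7},{x1,x2,x3},{x2,x3,x7},{x2,x4,x6}} W5={{x2},{x6},{x1,x2},{x2,x3},{x2,x4},{x2,x6},{x2,x7},{x4,x6},{x1,x2,x3},{x2,x3,x7},{x2,x4,x6}} W6={{x4},{x5},{x6},{x2,x4},{x2,x6},{x4,x6},{x2,x4,x6}}
  W12={{x4},{x2,x4},{x4,x6},{x2,x4,x6}} W13={{x1,x2},{x1,x3},{x2,x4},{x1,x2,x3},{x2,x4,x6}} W14={{x1},{x1,x2},{x1,x3},{x2,x4},{x1,x2,x3},{x2,x4,x6}} W15={{x1,x2},{x2,x4},{x4,x6},{x1,x2,x3},{x2,x4,x6}} W16={{x4},{x5},{x2,x4},{x4,x6},{x2,x4,x6}} W23={{x2,x4},{x2,x4,x6}} W24={{x2,x4},{x2,x4,x6}} W25={{x2,x4},{x4,x6},{x2,x4,x6}} W26={{x4},{x2,x4},{x4,x6},{x2,x4,x6}} W34={{x2},{x7},{x1,x2},{x1,x3},{x2,x3},{x2,x4},{x2,x6},{x2,x7},{x3,x7},{x1,x2,x3},{x2,x3,x7},{x2,x4,x6}} W35={{x2},{x1,x2},{x2,x3},{x2,x4},{x2,x6},{x2,x7},{x1,x2,x3},{x2,x3,x7},{x2,x4,x6}} W36={{x2,x4},{x2,x6},{x2,x4,x6}} W45={{x2},{x1,x2},{x2,x3},{x2,x4},{x2,x6},{x2,x7},{x1,x2,x3},{x2,x3,x7},{x2,x4,x6}} W46={{x2,x4},{x2,x6},{x2,x4,x6}} W56={{x6},{x2,x4},{x2,x6},{x4,x6},{x2,x4,x6}}
  W123={{x2,x4},{x2,x4,x6}} W124={{x2,x4},{x2,x4,x6}} W125={{x2,x4},{x4,x6},{x2,x4,x6}} W126={{x4},{x2,x4},{x4,x6},{x2,x4,x6}} W134={{x1,x2},{x1,x3},{x2,x4},{x1,x2,x3},{x2,x4,x6}} W135={{x1,x2},{x2,x4},{x1,x2,x3},{x2,x4,x6}} W136={{x2,x4},{x2,x4,x6}} W145={{x1,x2},{x2,x4},{x1,x2,x3},{x2,x4,x6}} W146={{x2,x4},{x2,x4,x6}} W156={{x2,x4},{x4,x6},{x2,x4,x6}} W234={{x2,x4},{x2,x4,x6}} W235={{x2,x4},{x2,x4,x6}} W236={{x2,x4},{x2,x4,x6}} W245={{x2,x4},{x2,x4,x6}} W246={{x2,x4},{x2,x4,x6}} W256={{x2,x4},{x4,x6},{x2,x4,x6}} W345={{x2},{x1,x2},{x2,x3},{x2,x4},{x2,x6},{x2,x7},{x1,x2,x3},{x2,x3,x7},{x2,x4,x6}} W346={{x2,x4},{x2,x6},{x2,x4,x6}} W356={{x2,x4},{x2,x6},{x2,x4,x6}} W456={{x2,x4},{x2,x6},{x2,x4,x6}}
  W1234={{x2,x4},{x2,x4,x6}} W1235={{x2,x4},{x2,x4,x6}} W1236={{x2,x4},{x2,x4,x6}} W1245={{x2,x4},{x2,x4,x6}} W1246={{x2,x4},{x2,x4,x6}} W1256={{x2,x4},{x4,x6},{x2,x4,x6}} W1345={{x1,x2},{x2,x4},{x1,x2,x3},{x2,x4,x6}} W1346={{x2,x4},{x2,x4,x6}} W1356={{x2,x4},{x2,x4,x6}} W1456={{x2,x4},{x2,x4,x6}} W2345={{x2,x4},{x2,x4,x6}} W2346={{x2,x4},{x2,x4,x6}} W2356={{x2,x4},{x2,x4,x6}} W2456={{x2,x4},{x2,x4,x6}} W3456={{x2,x4},{x2,x6},{x2,x4,x6}}
  W12345={{x2,x4},{x2,x4,x6}} W12346={{x2,x4},{x2,x4,x6}} W12356={{x2,x4},{x2,x4,x6}} W12456={{x2,x4},{x2,x4,x6}} W13456={{x2,x4},{x2,x4,x6}} W23456={{x2,x4},{x2,x4,x6}}
  W123456={{x2,x4},{x2,x4,x6}}
components per intersection:
  W1: {{x1},{x1,x2},{x1,x3},{x1,x2,x3}} {{x4},{x2,x4},{x4,x6},{x2,x4,x6}} {{x5}}
  W2: {{x4},{x2,x4},{x4,x6},{x2,x4,x6}}
  W3: {{x2},{x3},{x7},{x1,x2},{x1,x3},{x2,x3},{x2,x4},{x2,x6},{x2,x7},{x3,x7},{x1,x2,x3},{x2,x3,x7},{x2,x4,x6}}
  W4: {{x1},{x2},{x7},{x1,x2},{x1,x3},{x2,x3},{x2,x4},{x2,x6},{x2,x7},{x3,x7},{x1,x2,x3},{x2,x3,x7},{x2,x4,x6}}
  W5: {{x2},{x6},{x1,x2},{x2,x3},{x2,x4},{x2,x6},{x2,x7},{x4,x6},{x1,x2,x3},{x2,x3,x7},{x2,x4,x6}}
  W6: {{x4},{x6},{x2,x4},{x2,x6},{x4,x6},{x2,x4,x6}} {{x5}}
  W12: {{x4},{x2,x4},{x4,x6},{x2,x4,x6}}
  W13: {{x1,x2},{x1,x3},{x1,x2,x3}} {{x2,x4},{x2,x4,x6}}
  W14: {{x1},{x1,x2},{x1,x3},{x1,x2,x3}} {{x2,x4},{x2,x4,x6}}
  W15: {{x1,x2},{x1,x2,x3}} {{x2,x4},{x4,x6},{x2,x4,x6}}
  W16: {{x4},{x2,x4},{x4,x6},{x2,x4,x6}} {{x5}}
  W23: {{x2,x4},{x2,x4,x6}}
  W24: {{x2,x4},{x2,x4,x6}}
  W25: {{x2,x4},{x4,x6},{x2,x4,x6}}
  W26: {{x4},{x2,x4},{x4,x6},{x2,x4,x6}}
  W34: {{x2},{x7},{x1,x2},{x1,x3},{x2,x3},{x2,x4},{x2,x6},{x2,x7},{x3,x7},{x1,x2,x3},{x2,x3,x7},{x2,x4,x6}}
  W35: {{x2},{x1,x2},{x2,x3},{x2,x4},{x2,x6},{x2,x7},{x1,x2,x3},{x2,x3,x7},{x2,x4,x6}}
  W36: {{x2,x4},{x2,x6},{x2,x4,x6}}
  W45: {{x2},{x1,x2},{x2,x3},{x2,x4},{x2,x6},{x2,x7},{x1,x2,x3},{x2,x3,x7},{x2,x4,x6}}
  W46: {{x2,x4},{x2,x6},{x2,x4,x6}}
  W56: {{x6},{x2,x4},{x2,x6},{x4,x6},{x2,x4,x6}}
  W123: {{x2,x4},{x2,x4,x6}}
  W124: {{x2,x4},{x2,x4,x6}}
  W125: {{x2,x4},{x4,x6},{x2,x4,x6}}
  W126: {{x4},{x2,x4},{x4,x6},{x2,x4,x6}}
  W134: {{x1,x2},{x1,x3},{x1,x2,x3}} {{x2,x4},{x2,x4,x6}}
  W135: {{x1,x2},{x1,x2,x3}} {{x2,x4},{x2,x4,x6}}
  W136: {{x2,x4},{x2,x4,x6}}
  W145: {{x1,x2},{x1,x2,x3}} {{x2,x4},{x2,x4,x6}}
  W146: {{x2,x4},{x2,x4,x6}}
  W156: {{x2,x4},{x4,x6},{x2,x4,x6}}
  W234: {{x2,x4},{x2,x4,x6}}
  W235: {{x2,x4},{x2,x4,x6}}
  W236: {{x2,x4},{x2,x4,x6}}
  W245: {{x2,x4},{x2,x4,x6}}
  W246: {{x2,x4},{x2,x4,x6}}
  W256: {{x2,x4},{x4,x6},{x2,x4,x6}}
  W345: {{x2},{x1,x2},{x2,x3},{x2,x4},{x2,x6},{x2,x7},{x1,x2,x3},{x2,x3,x7},{x2,x4,x6}}
  W346: {{x2,x4},{x2,x6},{x2,x4,x6}}
  W356: {{x2,x4},{x2,x6},{x2,x4,x6}}
  W456: {{x2,x4},{x2,x6},{x2,x4,x6}}
  W1234: {{x2,x4},{x2,x4,x6}}
  W1235: {{x2,x4},{x2,x4,x6}}
  W1236: {{x2,x4},{x2,x4,x6}}
  W1245: {{x2,x4},{x2,x4,x6}}
  W1246: {{x2,x4},{x2,x4,x6}}
  W1256: {{x2,x4},{x4,x6},{x2,x4,x6}}
  W1345: {{x1,x2},{x1,x2,x3}} {{x2,x4},{x2,x4,x6}}
  W1346: {{x2,x4},{x2,x4,x6}}
  W1356: {{x2,x4},{x2,x4,x6}}
  W1456: {{x2,x4},{x2,x4,x6}}
  W2345: {{x2,x4},{x2,x4,x6}}
  W2346: {{x2,x4},{x2,x4,x6}}
  W2356: {{x2,x4},{x2,x4,x6}}
  W2456: {{x2,x4},{x2,x4,x6}}
  W3456: {{x2,x4},{x2,x6},{x2,x4,x6}}
  W12345: {{x2,x4},{x2,x4,x6}}
  W12346: {{x2,x4},{x2,x4,x6}}
  W12356: {{x2,x4},{x2,x4,x6}}
  W12456: {{x2,x4},{x2,x4,x6}}
  W13456: {{x2,x4},{x2,x4,x6}}
  W23456: {{x2,x4},{x2,x4,x6}}
  W123456: {{x2,x4},{x2,x4,x6}}
C dims 9,19,23,16; δ0: rk 7, SNF 1^7; δ1: rk 12, SNF 1^12; δ2: rk 11, SNF 1^11
Ȟ^0: (9−7)−0=2 ⇒ Z^2
Ȟ^1: (19−12)−7=0 ⇒ 0
Ȟ^2: (23−11)−12=0 ⇒ 0

Ȟ^0 ≅ Z^2, Ȟ^1 ≅ 0, Ȟ^2 ≅ 0


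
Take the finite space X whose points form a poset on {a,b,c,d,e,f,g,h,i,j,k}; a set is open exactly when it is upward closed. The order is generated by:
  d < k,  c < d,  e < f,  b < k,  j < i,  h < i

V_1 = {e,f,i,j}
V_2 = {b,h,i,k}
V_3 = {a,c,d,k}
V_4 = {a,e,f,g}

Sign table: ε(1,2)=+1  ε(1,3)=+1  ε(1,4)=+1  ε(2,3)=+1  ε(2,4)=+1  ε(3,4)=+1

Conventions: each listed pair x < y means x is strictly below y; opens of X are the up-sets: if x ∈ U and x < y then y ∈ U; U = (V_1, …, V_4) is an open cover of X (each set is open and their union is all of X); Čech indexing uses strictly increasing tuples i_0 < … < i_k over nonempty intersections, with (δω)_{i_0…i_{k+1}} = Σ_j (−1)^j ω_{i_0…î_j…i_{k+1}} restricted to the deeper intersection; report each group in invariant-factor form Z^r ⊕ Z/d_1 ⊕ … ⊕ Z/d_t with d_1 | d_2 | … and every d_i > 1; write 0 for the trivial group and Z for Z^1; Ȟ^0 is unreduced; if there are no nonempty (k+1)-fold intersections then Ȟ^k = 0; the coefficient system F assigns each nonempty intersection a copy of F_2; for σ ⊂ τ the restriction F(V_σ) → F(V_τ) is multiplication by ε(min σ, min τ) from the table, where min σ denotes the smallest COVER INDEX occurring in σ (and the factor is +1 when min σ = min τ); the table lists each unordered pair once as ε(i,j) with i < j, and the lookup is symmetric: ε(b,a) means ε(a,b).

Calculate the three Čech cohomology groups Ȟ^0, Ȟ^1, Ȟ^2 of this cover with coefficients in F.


nerve simplices:
  V12={i} V14={e,f} V23={k} V34={a}
C dims 4,4; δ0: rk_F2 3
degree 0: 4−3−0 = 1 → Ȟ^0 ≅ Z/2
degree 1: 4−0−3 = 1 → Ȟ^1 ≅ Z/2
degree 2: 0−0−0 = 0 → Ȟ^2 ≅ 0

Ȟ^0 = Z/2, Ȟ^1 = Z/2, Ȟ^2 = 0


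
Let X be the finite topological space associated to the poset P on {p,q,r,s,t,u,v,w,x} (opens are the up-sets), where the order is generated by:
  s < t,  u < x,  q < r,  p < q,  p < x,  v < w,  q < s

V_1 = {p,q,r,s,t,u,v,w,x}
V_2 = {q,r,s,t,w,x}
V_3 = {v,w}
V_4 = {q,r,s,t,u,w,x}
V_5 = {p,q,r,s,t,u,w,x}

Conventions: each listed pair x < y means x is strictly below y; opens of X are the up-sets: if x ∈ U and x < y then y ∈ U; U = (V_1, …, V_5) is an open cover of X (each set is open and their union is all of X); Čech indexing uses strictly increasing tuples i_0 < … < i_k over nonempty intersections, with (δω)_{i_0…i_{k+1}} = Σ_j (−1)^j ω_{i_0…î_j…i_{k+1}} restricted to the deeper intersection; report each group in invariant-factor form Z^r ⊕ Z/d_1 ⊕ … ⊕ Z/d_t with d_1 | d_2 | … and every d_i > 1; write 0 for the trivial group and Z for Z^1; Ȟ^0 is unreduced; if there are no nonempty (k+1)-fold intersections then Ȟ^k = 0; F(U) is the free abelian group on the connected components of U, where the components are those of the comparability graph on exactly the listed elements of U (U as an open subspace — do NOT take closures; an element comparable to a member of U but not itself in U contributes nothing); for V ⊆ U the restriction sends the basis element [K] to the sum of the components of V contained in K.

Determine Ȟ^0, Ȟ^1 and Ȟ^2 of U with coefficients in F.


nonempty intersections:
  V12={q,r,s,t,w,x} V13={v,w} V14={q,r,s,t,u,w,x} V15={p,q,r,s,t,u,w,x} V23={w} V24={q,r,s,t,w,x} V25={q,r,s,t,w,x} V34={w} V35={w} V45={q,r,s,t,u,w,x}
  V123={w} V124={q,r,s,t,w,x} V125={q,r,s,t,w,x} V134={w} V135={w} V145={q,r,s,t,u,w,x} V234={w} V235={w} V245={q,r,s,t,w,x} V345={w}
  V1234={w} V1235={w} V1245={q,r,s,t,w,x} V1345={w} V2345={w}
  V12345={w}
components per intersection:
  V1: {p,q,r,s,t,u,x} {v,w}
  V2: {q,r,s,t} {w} {x}
  V3: {v,w}
  V4: {q,r,s,t} {u,x} {w}
  V5: {p,q,r,s,t,u,x} {w}
  V12: {q,r,s,t} {w} {x}
  V13: {v,w}
  V14: {q,r,s,t} {u,x} {w}
  V15: {p,q,r,s,t,u,x} {w}
  V23: {w}
  V24: {q,r,s,t} {w} {x}
  V25: {q,r,s,t} {w} {x}
  V34: {w}
  V35: {w}
  V45: {q,r,s,t} {u,x} {w}
  V123: {w}
  V124: {q,r,s,t} {w} {x}
  V125: {q,r,s,t} {w} {x}
  V134: {w}
  V135: {w}
  V145: {q,r,s,t} {u,x} {w}
  V234: {w}
  V235: {w}
  V245: {q,r,s,t} {w} {x}
  V345: {w}
  V1234: {w}
  V1235: {w}
  V1245: {q,r,s,t} {w} {x}
  V1345: {w}
  V2345: {w}
  V12345: {w}
C dims 11,21,18,7; δ0: rk 9, SNF 1^9; δ1: rk 12, SNF 1^12; δ2: rk 6, SNF 1^6
Ȟ^0: (11−9)−0=2 ⇒ Z^2
Ȟ^1: (21−12)−9=0 ⇒ 0
Ȟ^2: (18−6)−12=0 ⇒ 0

Ȟ^0 = Z^2, Ȟ^1 = 0 and Ȟ^2 = 0
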